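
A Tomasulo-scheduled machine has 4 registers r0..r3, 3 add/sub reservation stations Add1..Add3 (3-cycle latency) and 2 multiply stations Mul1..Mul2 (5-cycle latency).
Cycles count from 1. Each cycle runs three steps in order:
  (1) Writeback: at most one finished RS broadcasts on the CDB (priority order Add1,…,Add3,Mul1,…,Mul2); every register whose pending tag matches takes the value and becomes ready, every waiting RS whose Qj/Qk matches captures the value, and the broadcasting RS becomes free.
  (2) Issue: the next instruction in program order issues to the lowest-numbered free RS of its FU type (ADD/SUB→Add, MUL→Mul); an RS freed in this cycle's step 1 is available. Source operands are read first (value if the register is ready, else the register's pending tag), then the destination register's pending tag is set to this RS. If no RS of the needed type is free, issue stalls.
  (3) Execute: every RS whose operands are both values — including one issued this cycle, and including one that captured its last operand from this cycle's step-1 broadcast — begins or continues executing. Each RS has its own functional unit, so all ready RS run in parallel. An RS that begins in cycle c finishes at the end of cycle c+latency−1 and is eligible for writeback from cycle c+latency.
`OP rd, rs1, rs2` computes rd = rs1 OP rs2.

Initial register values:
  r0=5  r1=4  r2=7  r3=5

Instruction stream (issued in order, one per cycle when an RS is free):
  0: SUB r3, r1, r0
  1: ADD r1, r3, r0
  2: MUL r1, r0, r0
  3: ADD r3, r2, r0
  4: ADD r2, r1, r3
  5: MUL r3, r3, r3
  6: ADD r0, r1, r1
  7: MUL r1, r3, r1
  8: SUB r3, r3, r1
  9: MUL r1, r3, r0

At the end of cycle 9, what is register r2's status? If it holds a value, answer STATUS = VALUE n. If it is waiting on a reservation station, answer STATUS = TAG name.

STATUS = TAG Add3

cycle 1: issue SUB r3<-Add1 // r0:5,r1:4,r2:7,r3:Add1
cycle 2: issue ADD r1<-Add2 // r0:5,r1:Add2,r2:7,r3:Add1
cycle 3: issue MUL r1<-Mul1 // r0:5,r1:Mul1,r2:7,r3:Add1
cycle 4: CDB Add1=-1; issue ADD r3<-Add1 // r0:5,r1:Mul1,r2:7,r3:Add1
cycle 5: issue ADD r2<-Add3 // r0:5,r1:Mul1,r2:Add3,r3:Add1
cycle 6: issue MUL r3<-Mul2 // r0:5,r1:Mul1,r2:Add3,r3:Mul2
cycle 7: CDB Add1=12; issue ADD r0<-Add1 // r0:Add1,r1:Mul1,r2:Add3,r3:Mul2
cycle 8: CDB Add2=4; stall // r0:Add1,r1:Mul1,r2:Add3,r3:Mul2
cycle 9: CDB Mul1=25; issue MUL r1<-Mul1 // r0:Add1,r1:Mul1,r2:Add3,r3:Mul2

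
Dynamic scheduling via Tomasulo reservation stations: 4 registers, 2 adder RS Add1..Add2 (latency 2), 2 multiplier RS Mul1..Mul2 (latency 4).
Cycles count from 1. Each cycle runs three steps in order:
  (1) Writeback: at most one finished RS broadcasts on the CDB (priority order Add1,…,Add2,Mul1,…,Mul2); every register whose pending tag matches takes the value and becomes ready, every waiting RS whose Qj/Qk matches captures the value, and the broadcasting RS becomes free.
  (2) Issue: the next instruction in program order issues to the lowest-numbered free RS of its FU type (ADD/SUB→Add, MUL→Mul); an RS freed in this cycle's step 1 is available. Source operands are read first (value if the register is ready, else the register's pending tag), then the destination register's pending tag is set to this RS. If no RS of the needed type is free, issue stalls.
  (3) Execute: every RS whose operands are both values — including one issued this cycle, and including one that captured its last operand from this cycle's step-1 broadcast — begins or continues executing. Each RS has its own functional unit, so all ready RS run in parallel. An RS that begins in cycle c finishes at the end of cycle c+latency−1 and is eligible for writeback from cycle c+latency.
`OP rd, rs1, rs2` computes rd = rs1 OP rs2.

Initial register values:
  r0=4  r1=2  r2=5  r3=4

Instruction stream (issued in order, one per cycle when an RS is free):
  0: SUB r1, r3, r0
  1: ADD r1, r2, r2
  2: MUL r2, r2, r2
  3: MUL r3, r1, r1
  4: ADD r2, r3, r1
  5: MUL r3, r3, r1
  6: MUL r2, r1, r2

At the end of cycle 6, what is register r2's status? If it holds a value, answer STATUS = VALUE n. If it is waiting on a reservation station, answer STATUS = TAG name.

cycle 1: issue SUB r1<-Add1 // r0:4,r1:Add1,r2:5,r3:4
cycle 2: issue ADD r1<-Add2 // r0:4,r1:Add2,r2:5,r3:4
cycle 3: CDB Add1=0; issue MUL r2<-Mul1 // r0:4,r1:Add2,r2:Mul1,r3:4
cycle 4: CDB Add2=10; issue MUL r3<-Mul2 // r0:4,r1:10,r2:Mul1,r3:Mul2
cycle 5: issue ADD r2<-Add1 // r0:4,r1:10,r2:Add1,r3:Mul2
cycle 6: stall // r0:4,r1:10,r2:Add1,r3:Mul2

STATUS = TAG Add1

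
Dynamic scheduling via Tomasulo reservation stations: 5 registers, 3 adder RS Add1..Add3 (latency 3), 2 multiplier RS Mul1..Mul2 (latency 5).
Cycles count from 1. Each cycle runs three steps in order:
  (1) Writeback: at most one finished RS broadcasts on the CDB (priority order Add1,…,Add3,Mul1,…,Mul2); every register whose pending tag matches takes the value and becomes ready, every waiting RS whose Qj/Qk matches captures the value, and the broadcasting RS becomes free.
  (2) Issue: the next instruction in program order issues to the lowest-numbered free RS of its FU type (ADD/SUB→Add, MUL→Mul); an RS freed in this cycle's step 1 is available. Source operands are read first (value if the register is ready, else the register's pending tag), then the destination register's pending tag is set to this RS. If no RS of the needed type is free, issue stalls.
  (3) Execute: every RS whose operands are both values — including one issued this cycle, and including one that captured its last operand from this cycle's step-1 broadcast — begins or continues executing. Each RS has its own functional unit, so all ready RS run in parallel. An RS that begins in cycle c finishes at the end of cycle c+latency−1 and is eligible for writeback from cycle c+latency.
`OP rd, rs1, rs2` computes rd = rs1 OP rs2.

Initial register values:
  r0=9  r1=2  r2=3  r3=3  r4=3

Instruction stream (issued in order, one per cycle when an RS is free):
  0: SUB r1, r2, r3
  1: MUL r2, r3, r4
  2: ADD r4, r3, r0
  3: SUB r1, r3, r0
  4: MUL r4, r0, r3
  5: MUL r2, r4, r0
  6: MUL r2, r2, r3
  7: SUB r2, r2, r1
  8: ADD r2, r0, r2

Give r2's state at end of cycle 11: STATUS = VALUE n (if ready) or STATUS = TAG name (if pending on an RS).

STATUS = TAG Add1

c1: issue SUB r1<-Add1 | r0:9,r1:Add1,r2:3,r3:3,r4:3
c2: issue MUL r2<-Mul1 | r0:9,r1:Add1,r2:Mul1,r3:3,r4:3
c3: issue ADD r4<-Add2 | r0:9,r1:Add1,r2:Mul1,r3:3,r4:Add2
c4: CDB Add1=0; issue SUB r1<-Add1 | r0:9,r1:Add1,r2:Mul1,r3:3,r4:Add2
c5: issue MUL r4<-Mul2 | r0:9,r1:Add1,r2:Mul1,r3:3,r4:Mul2
c6: CDB Add2=12; stall | r0:9,r1:Add1,r2:Mul1,r3:3,r4:Mul2
c7: CDB Add1=-6; stall | r0:9,r1:-6,r2:Mul1,r3:3,r4:Mul2
c8: CDB Mul1=9; issue MUL r2<-Mul1 | r0:9,r1:-6,r2:Mul1,r3:3,r4:Mul2
c9: stall | r0:9,r1:-6,r2:Mul1,r3:3,r4:Mul2
c10: CDB Mul2=27; issue MUL r2<-Mul2 | r0:9,r1:-6,r2:Mul2,r3:3,r4:27
c11: issue SUB r2<-Add1 | r0:9,r1:-6,r2:Add1,r3:3,r4:27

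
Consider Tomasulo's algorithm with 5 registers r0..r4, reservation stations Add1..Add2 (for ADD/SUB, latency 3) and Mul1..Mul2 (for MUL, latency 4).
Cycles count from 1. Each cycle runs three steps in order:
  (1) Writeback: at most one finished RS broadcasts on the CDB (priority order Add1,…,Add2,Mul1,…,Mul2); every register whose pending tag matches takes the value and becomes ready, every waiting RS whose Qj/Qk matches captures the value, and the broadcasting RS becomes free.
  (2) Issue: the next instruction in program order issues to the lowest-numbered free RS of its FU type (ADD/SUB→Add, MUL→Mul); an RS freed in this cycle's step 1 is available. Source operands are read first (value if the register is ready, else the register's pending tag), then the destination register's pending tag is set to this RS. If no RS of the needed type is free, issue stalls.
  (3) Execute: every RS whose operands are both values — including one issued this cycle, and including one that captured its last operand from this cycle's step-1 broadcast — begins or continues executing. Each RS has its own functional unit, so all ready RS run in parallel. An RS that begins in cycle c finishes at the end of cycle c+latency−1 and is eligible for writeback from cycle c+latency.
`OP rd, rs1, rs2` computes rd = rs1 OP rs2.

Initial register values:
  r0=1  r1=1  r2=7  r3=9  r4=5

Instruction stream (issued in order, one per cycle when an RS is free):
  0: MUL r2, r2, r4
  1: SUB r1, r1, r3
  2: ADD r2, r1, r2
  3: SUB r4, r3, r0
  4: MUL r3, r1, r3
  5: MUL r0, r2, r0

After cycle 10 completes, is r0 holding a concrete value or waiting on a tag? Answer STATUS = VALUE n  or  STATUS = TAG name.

cycle 1: issue MUL r2<-Mul1 // r0:1,r1:1,r2:Mul1,r3:9,r4:5
cycle 2: issue SUB r1<-Add1 // r0:1,r1:Add1,r2:Mul1,r3:9,r4:5
cycle 3: issue ADD r2<-Add2 // r0:1,r1:Add1,r2:Add2,r3:9,r4:5
cycle 4: stall // r0:1,r1:Add1,r2:Add2,r3:9,r4:5
cycle 5: CDB Add1=-8; issue SUB r4<-Add1 // r0:1,r1:-8,r2:Add2,r3:9,r4:Add1
cycle 6: CDB Mul1=35; issue MUL r3<-Mul1 // r0:1,r1:-8,r2:Add2,r3:Mul1,r4:Add1
cycle 7: issue MUL r0<-Mul2 // r0:Mul2,r1:-8,r2:Add2,r3:Mul1,r4:Add1
cycle 8: CDB Add1=8 // r0:Mul2,r1:-8,r2:Add2,r3:Mul1,r4:8
cycle 9: CDB Add2=27 // r0:Mul2,r1:-8,r2:27,r3:Mul1,r4:8
cycle 10: CDB Mul1=-72 // r0:Mul2,r1:-8,r2:27,r3:-72,r4:8

STATUS = TAG Mul2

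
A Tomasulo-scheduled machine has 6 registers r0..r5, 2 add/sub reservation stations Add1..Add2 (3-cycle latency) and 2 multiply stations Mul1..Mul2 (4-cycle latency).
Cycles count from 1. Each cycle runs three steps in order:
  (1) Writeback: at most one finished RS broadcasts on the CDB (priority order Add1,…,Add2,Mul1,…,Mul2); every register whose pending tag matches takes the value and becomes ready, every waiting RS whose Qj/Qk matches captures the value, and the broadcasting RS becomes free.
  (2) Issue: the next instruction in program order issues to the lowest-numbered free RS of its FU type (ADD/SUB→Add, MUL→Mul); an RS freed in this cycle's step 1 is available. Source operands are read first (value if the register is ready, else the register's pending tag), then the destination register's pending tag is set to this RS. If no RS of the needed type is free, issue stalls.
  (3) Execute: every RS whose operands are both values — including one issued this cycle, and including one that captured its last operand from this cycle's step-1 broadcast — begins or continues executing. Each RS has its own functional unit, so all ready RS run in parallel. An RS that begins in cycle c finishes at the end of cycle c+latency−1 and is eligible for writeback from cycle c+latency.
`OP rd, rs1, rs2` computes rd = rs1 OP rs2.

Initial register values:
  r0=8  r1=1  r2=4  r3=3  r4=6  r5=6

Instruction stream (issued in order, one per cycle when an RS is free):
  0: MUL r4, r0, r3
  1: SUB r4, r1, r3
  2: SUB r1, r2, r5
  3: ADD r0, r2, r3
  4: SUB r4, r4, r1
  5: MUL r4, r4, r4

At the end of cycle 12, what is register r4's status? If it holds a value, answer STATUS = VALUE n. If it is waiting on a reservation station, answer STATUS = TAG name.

STATUS = TAG Mul1

  c1: issue MUL r4<-Mul1  regs: r0:8,r1:1,r2:4,r3:3,r4:Mul1,r5:6
  c2: issue SUB r4<-Add1  regs: r0:8,r1:1,r2:4,r3:3,r4:Add1,r5:6
  c3: issue SUB r1<-Add2  regs: r0:8,r1:Add2,r2:4,r3:3,r4:Add1,r5:6
  c4: stall  regs: r0:8,r1:Add2,r2:4,r3:3,r4:Add1,r5:6
  c5: CDB Add1=-2; issue ADD r0<-Add1  regs: r0:Add1,r1:Add2,r2:4,r3:3,r4:-2,r5:6
  c6: CDB Add2=-2; issue SUB r4<-Add2  regs: r0:Add1,r1:-2,r2:4,r3:3,r4:Add2,r5:6
  c7: CDB Mul1=24; issue MUL r4<-Mul1  regs: r0:Add1,r1:-2,r2:4,r3:3,r4:Mul1,r5:6
  c8: CDB Add1=7  regs: r0:7,r1:-2,r2:4,r3:3,r4:Mul1,r5:6
  c9: CDB Add2=0  regs: r0:7,r1:-2,r2:4,r3:3,r4:Mul1,r5:6
  c10: -  regs: r0:7,r1:-2,r2:4,r3:3,r4:Mul1,r5:6
  c11: -  regs: r0:7,r1:-2,r2:4,r3:3,r4:Mul1,r5:6
  c12: -  regs: r0:7,r1:-2,r2:4,r3:3,r4:Mul1,r5:6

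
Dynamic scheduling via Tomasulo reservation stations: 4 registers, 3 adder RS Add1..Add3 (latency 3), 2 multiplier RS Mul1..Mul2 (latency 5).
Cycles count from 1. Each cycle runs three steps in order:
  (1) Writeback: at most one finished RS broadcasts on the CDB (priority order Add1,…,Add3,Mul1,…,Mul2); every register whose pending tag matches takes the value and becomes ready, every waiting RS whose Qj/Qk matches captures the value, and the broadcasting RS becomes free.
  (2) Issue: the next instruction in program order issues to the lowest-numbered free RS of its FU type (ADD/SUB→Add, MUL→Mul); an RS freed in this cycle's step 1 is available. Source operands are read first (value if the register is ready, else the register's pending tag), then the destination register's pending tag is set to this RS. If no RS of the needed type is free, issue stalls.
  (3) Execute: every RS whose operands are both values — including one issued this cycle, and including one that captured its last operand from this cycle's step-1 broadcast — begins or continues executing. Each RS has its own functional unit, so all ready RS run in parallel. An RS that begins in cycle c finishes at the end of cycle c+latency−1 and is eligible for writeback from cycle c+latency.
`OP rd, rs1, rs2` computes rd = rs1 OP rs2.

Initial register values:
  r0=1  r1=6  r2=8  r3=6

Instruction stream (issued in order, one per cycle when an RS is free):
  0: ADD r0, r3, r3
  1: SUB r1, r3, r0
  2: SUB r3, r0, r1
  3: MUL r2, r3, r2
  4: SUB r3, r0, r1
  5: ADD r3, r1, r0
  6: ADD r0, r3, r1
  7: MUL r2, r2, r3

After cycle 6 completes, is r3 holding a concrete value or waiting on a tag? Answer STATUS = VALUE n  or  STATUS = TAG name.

  c1: issue ADD r0<-Add1  regs: r0:Add1,r1:6,r2:8,r3:6
  c2: issue SUB r1<-Add2  regs: r0:Add1,r1:Add2,r2:8,r3:6
  c3: issue SUB r3<-Add3  regs: r0:Add1,r1:Add2,r2:8,r3:Add3
  c4: CDB Add1=12; issue MUL r2<-Mul1  regs: r0:12,r1:Add2,r2:Mul1,r3:Add3
  c5: issue SUB r3<-Add1  regs: r0:12,r1:Add2,r2:Mul1,r3:Add1
  c6: stall  regs: r0:12,r1:Add2,r2:Mul1,r3:Add1

STATUS = TAG Add1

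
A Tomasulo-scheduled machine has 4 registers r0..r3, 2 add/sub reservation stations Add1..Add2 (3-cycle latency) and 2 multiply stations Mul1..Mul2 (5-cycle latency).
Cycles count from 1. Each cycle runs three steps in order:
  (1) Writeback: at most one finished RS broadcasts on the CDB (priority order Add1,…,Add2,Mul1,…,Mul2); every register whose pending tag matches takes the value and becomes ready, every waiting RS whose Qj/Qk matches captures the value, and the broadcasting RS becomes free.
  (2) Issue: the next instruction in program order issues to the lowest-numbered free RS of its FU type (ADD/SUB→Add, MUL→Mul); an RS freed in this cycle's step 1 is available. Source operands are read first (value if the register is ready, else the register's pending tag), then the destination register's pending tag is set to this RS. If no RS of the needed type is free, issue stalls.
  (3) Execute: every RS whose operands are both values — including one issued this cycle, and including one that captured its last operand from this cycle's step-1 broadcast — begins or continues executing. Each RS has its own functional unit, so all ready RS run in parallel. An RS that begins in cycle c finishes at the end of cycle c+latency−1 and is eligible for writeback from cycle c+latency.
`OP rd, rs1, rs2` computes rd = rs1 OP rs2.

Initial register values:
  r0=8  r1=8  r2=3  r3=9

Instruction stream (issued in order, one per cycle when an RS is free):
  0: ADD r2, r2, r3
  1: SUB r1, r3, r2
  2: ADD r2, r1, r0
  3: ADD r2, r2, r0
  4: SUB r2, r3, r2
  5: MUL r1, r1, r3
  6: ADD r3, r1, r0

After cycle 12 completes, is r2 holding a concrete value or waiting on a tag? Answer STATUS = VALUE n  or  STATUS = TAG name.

STATUS = TAG Add1

  c1: issue ADD r2<-Add1  regs: r0:8,r1:8,r2:Add1,r3:9
  c2: issue SUB r1<-Add2  regs: r0:8,r1:Add2,r2:Add1,r3:9
  c3: stall  regs: r0:8,r1:Add2,r2:Add1,r3:9
  c4: CDB Add1=12; issue ADD r2<-Add1  regs: r0:8,r1:Add2,r2:Add1,r3:9
  c5: stall  regs: r0:8,r1:Add2,r2:Add1,r3:9
  c6: stall  regs: r0:8,r1:Add2,r2:Add1,r3:9
  c7: CDB Add2=-3; issue ADD r2<-Add2  regs: r0:8,r1:-3,r2:Add2,r3:9
  c8: stall  regs: r0:8,r1:-3,r2:Add2,r3:9
  c9: stall  regs: r0:8,r1:-3,r2:Add2,r3:9
  c10: CDB Add1=5; issue SUB r2<-Add1  regs: r0:8,r1:-3,r2:Add1,r3:9
  c11: issue MUL r1<-Mul1  regs: r0:8,r1:Mul1,r2:Add1,r3:9
  c12: stall  regs: r0:8,r1:Mul1,r2:Add1,r3:9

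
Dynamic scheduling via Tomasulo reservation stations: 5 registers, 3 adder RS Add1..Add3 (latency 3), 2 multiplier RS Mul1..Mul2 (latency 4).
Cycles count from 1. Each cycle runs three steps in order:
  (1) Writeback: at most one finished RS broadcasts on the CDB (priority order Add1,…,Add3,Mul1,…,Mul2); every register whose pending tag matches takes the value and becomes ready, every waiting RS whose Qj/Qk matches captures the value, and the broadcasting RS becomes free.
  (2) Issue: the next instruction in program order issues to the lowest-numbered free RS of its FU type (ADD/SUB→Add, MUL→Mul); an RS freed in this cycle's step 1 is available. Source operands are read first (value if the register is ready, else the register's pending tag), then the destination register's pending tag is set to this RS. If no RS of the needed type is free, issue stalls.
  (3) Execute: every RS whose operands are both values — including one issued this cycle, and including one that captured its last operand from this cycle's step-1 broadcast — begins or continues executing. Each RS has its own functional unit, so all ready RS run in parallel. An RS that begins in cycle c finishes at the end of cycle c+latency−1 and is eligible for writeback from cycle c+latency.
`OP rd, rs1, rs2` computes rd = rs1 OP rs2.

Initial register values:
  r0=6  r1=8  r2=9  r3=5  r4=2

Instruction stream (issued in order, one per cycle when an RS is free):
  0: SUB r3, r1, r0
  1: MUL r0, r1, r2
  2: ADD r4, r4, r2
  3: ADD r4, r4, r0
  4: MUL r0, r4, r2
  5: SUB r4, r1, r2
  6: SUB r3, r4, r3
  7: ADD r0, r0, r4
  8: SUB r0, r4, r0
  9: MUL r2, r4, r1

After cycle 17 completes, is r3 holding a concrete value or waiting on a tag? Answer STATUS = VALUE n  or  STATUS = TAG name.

STATUS = VALUE -3

cycle 1: issue SUB r3<-Add1 // r0:6,r1:8,r2:9,r3:Add1,r4:2
cycle 2: issue MUL r0<-Mul1 // r0:Mul1,r1:8,r2:9,r3:Add1,r4:2
cycle 3: issue ADD r4<-Add2 // r0:Mul1,r1:8,r2:9,r3:Add1,r4:Add2
cycle 4: CDB Add1=2; issue ADD r4<-Add1 // r0:Mul1,r1:8,r2:9,r3:2,r4:Add1
cycle 5: issue MUL r0<-Mul2 // r0:Mul2,r1:8,r2:9,r3:2,r4:Add1
cycle 6: CDB Add2=11; issue SUB r4<-Add2 // r0:Mul2,r1:8,r2:9,r3:2,r4:Add2
cycle 7: CDB Mul1=72; issue SUB r3<-Add3 // r0:Mul2,r1:8,r2:9,r3:Add3,r4:Add2
cycle 8: stall // r0:Mul2,r1:8,r2:9,r3:Add3,r4:Add2
cycle 9: CDB Add2=-1; issue ADD r0<-Add2 // r0:Add2,r1:8,r2:9,r3:Add3,r4:-1
cycle 10: CDB Add1=83; issue SUB r0<-Add1 // r0:Add1,r1:8,r2:9,r3:Add3,r4:-1
cycle 11: issue MUL r2<-Mul1 // r0:Add1,r1:8,r2:Mul1,r3:Add3,r4:-1
cycle 12: CDB Add3=-3 // r0:Add1,r1:8,r2:Mul1,r3:-3,r4:-1
cycle 13: - // r0:Add1,r1:8,r2:Mul1,r3:-3,r4:-1
cycle 14: CDB Mul2=747 // r0:Add1,r1:8,r2:Mul1,r3:-3,r4:-1
cycle 15: CDB Mul1=-8 // r0:Add1,r1:8,r2:-8,r3:-3,r4:-1
cycle 16: - // r0:Add1,r1:8,r2:-8,r3:-3,r4:-1
cycle 17: CDB Add2=746 // r0:Add1,r1:8,r2:-8,r3:-3,r4:-1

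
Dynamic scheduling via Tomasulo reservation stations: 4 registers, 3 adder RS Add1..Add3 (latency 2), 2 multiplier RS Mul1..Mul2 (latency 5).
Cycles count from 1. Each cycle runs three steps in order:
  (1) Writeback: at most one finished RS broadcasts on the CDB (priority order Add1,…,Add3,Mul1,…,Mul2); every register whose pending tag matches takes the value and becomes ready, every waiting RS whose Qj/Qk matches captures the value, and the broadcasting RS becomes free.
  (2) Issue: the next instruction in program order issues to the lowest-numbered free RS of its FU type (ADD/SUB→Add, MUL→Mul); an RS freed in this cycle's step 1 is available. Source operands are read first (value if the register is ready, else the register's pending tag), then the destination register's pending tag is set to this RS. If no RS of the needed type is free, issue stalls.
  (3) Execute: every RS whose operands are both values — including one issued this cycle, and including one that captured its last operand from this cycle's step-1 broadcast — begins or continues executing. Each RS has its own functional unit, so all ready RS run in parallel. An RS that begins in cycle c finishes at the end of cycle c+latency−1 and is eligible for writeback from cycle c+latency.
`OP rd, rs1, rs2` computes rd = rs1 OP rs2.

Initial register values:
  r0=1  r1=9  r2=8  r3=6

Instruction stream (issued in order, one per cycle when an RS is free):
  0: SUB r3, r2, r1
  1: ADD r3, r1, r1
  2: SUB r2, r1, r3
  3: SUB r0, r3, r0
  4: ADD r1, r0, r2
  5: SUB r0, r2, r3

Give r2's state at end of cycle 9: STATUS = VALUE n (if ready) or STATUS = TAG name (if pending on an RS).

c1: issue SUB r3<-Add1 | r0:1,r1:9,r2:8,r3:Add1
c2: issue ADD r3<-Add2 | r0:1,r1:9,r2:8,r3:Add2
c3: CDB Add1=-1; issue SUB r2<-Add1 | r0:1,r1:9,r2:Add1,r3:Add2
c4: CDB Add2=18; issue SUB r0<-Add2 | r0:Add2,r1:9,r2:Add1,r3:18
c5: issue ADD r1<-Add3 | r0:Add2,r1:Add3,r2:Add1,r3:18
c6: CDB Add1=-9; issue SUB r0<-Add1 | r0:Add1,r1:Add3,r2:-9,r3:18
c7: CDB Add2=17 | r0:Add1,r1:Add3,r2:-9,r3:18
c8: CDB Add1=-27 | r0:-27,r1:Add3,r2:-9,r3:18
c9: CDB Add3=8 | r0:-27,r1:8,r2:-9,r3:18

STATUS = VALUE -9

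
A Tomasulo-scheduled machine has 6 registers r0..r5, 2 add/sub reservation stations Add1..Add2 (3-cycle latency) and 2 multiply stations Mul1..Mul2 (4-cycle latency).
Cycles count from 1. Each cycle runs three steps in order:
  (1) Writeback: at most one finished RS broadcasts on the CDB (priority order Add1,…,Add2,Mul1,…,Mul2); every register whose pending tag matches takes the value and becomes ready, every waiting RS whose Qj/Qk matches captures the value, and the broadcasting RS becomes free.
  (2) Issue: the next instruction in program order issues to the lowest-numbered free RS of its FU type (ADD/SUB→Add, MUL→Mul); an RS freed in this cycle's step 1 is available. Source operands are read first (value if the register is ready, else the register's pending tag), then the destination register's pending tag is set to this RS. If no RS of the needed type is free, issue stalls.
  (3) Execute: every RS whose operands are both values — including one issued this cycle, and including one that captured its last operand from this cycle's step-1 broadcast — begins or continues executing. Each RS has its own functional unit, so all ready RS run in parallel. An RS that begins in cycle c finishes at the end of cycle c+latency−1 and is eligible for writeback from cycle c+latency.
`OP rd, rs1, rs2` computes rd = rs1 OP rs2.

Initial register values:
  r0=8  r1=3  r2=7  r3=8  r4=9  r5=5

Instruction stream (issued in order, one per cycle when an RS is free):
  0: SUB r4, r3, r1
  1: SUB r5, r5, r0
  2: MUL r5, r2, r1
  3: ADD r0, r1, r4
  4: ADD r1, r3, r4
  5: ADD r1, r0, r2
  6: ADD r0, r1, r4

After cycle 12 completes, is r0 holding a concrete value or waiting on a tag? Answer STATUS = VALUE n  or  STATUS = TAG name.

cycle 1: issue SUB r4<-Add1 // r0:8,r1:3,r2:7,r3:8,r4:Add1,r5:5
cycle 2: issue SUB r5<-Add2 // r0:8,r1:3,r2:7,r3:8,r4:Add1,r5:Add2
cycle 3: issue MUL r5<-Mul1 // r0:8,r1:3,r2:7,r3:8,r4:Add1,r5:Mul1
cycle 4: CDB Add1=5; issue ADD r0<-Add1 // r0:Add1,r1:3,r2:7,r3:8,r4:5,r5:Mul1
cycle 5: CDB Add2=-3; issue ADD r1<-Add2 // r0:Add1,r1:Add2,r2:7,r3:8,r4:5,r5:Mul1
cycle 6: stall // r0:Add1,r1:Add2,r2:7,r3:8,r4:5,r5:Mul1
cycle 7: CDB Add1=8; issue ADD r1<-Add1 // r0:8,r1:Add1,r2:7,r3:8,r4:5,r5:Mul1
cycle 8: CDB Add2=13; issue ADD r0<-Add2 // r0:Add2,r1:Add1,r2:7,r3:8,r4:5,r5:Mul1
cycle 9: CDB Mul1=21 // r0:Add2,r1:Add1,r2:7,r3:8,r4:5,r5:21
cycle 10: CDB Add1=15 // r0:Add2,r1:15,r2:7,r3:8,r4:5,r5:21
cycle 11: - // r0:Add2,r1:15,r2:7,r3:8,r4:5,r5:21
cycle 12: - // r0:Add2,r1:15,r2:7,r3:8,r4:5,r5:21

STATUS = TAG Add2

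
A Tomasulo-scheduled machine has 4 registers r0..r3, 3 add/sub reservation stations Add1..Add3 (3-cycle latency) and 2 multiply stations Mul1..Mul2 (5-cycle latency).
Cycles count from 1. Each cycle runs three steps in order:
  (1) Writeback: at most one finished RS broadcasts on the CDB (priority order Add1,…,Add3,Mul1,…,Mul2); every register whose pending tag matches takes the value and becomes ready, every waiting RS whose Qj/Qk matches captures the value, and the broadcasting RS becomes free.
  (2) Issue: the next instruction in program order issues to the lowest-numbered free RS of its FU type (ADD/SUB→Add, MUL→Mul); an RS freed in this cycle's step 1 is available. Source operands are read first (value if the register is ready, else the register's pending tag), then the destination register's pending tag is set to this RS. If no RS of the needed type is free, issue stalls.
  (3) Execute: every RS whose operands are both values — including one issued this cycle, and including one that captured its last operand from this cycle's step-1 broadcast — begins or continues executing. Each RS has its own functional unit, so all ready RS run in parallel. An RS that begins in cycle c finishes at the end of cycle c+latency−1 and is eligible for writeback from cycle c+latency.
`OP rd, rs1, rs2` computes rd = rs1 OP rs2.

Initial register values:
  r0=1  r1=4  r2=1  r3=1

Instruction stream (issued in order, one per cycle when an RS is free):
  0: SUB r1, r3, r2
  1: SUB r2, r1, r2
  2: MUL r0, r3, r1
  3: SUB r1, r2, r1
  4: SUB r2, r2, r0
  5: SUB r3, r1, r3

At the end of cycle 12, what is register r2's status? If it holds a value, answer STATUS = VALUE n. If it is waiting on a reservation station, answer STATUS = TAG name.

STATUS = VALUE -1

c1: issue SUB r1<-Add1 | r0:1,r1:Add1,r2:1,r3:1
c2: issue SUB r2<-Add2 | r0:1,r1:Add1,r2:Add2,r3:1
c3: issue MUL r0<-Mul1 | r0:Mul1,r1:Add1,r2:Add2,r3:1
c4: CDB Add1=0; issue SUB r1<-Add1 | r0:Mul1,r1:Add1,r2:Add2,r3:1
c5: issue SUB r2<-Add3 | r0:Mul1,r1:Add1,r2:Add3,r3:1
c6: stall | r0:Mul1,r1:Add1,r2:Add3,r3:1
c7: CDB Add2=-1; issue SUB r3<-Add2 | r0:Mul1,r1:Add1,r2:Add3,r3:Add2
c8: - | r0:Mul1,r1:Add1,r2:Add3,r3:Add2
c9: CDB Mul1=0 | r0:0,r1:Add1,r2:Add3,r3:Add2
c10: CDB Add1=-1 | r0:0,r1:-1,r2:Add3,r3:Add2
c11: - | r0:0,r1:-1,r2:Add3,r3:Add2
c12: CDB Add3=-1 | r0:0,r1:-1,r2:-1,r3:Add2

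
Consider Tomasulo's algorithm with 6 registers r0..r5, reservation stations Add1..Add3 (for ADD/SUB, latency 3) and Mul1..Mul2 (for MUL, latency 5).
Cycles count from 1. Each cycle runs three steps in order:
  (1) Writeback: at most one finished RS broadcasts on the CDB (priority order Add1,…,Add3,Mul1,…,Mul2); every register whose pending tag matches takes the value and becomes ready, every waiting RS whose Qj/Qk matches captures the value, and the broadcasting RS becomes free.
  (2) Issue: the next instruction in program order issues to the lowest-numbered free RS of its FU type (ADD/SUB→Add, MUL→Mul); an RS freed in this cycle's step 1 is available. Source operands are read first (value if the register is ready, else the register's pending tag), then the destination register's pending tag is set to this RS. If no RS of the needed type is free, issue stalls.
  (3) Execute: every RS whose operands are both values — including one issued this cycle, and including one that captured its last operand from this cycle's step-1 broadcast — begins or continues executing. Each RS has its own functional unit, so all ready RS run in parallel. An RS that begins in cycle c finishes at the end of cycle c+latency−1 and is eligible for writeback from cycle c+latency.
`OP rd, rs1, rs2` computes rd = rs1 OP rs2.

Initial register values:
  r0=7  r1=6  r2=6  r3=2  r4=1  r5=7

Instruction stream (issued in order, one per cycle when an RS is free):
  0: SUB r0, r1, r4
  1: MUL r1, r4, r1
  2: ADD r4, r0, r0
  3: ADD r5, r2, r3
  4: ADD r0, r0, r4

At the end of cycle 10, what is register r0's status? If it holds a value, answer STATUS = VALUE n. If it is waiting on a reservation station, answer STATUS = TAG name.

  c1: issue SUB r0<-Add1  regs: r0:Add1,r1:6,r2:6,r3:2,r4:1,r5:7
  c2: issue MUL r1<-Mul1  regs: r0:Add1,r1:Mul1,r2:6,r3:2,r4:1,r5:7
  c3: issue ADD r4<-Add2  regs: r0:Add1,r1:Mul1,r2:6,r3:2,r4:Add2,r5:7
  c4: CDB Add1=5; issue ADD r5<-Add1  regs: r0:5,r1:Mul1,r2:6,r3:2,r4:Add2,r5:Add1
  c5: issue ADD r0<-Add3  regs: r0:Add3,r1:Mul1,r2:6,r3:2,r4:Add2,r5:Add1
  c6: -  regs: r0:Add3,r1:Mul1,r2:6,r3:2,r4:Add2,r5:Add1
  c7: CDB Add1=8  regs: r0:Add3,r1:Mul1,r2:6,r3:2,r4:Add2,r5:8
  c8: CDB Add2=10  regs: r0:Add3,r1:Mul1,r2:6,r3:2,r4:10,r5:8
  c9: CDB Mul1=6  regs: r0:Add3,r1:6,r2:6,r3:2,r4:10,r5:8
  c10: -  regs: r0:Add3,r1:6,r2:6,r3:2,r4:10,r5:8

STATUS = TAG Add3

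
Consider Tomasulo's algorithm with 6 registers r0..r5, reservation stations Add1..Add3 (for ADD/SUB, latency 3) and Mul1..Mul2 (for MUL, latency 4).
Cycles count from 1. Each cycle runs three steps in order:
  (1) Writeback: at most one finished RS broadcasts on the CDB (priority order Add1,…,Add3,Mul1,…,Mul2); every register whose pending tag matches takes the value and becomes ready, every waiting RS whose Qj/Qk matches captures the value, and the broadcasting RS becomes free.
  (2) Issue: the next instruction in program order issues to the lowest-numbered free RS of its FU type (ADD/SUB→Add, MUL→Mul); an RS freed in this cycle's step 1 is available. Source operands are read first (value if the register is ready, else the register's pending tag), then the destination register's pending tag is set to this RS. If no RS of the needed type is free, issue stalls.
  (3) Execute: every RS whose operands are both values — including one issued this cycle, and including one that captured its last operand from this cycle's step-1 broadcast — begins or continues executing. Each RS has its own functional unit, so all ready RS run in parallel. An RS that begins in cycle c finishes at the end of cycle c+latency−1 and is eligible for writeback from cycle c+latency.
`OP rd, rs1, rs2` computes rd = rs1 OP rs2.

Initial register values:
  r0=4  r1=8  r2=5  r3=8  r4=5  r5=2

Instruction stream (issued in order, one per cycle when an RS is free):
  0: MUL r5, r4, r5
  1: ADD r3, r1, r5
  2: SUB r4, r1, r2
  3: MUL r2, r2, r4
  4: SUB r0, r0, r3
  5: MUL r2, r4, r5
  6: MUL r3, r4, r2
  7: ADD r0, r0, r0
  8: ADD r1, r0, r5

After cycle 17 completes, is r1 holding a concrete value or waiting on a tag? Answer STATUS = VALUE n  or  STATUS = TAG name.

  c1: issue MUL r5<-Mul1  regs: r0:4,r1:8,r2:5,r3:8,r4:5,r5:Mul1
  c2: issue ADD r3<-Add1  regs: r0:4,r1:8,r2:5,r3:Add1,r4:5,r5:Mul1
  c3: issue SUB r4<-Add2  regs: r0:4,r1:8,r2:5,r3:Add1,r4:Add2,r5:Mul1
  c4: issue MUL r2<-Mul2  regs: r0:4,r1:8,r2:Mul2,r3:Add1,r4:Add2,r5:Mul1
  c5: CDB Mul1=10; issue SUB r0<-Add3  regs: r0:Add3,r1:8,r2:Mul2,r3:Add1,r4:Add2,r5:10
  c6: CDB Add2=3; issue MUL r2<-Mul1  regs: r0:Add3,r1:8,r2:Mul1,r3:Add1,r4:3,r5:10
  c7: stall  regs: r0:Add3,r1:8,r2:Mul1,r3:Add1,r4:3,r5:10
  c8: CDB Add1=18; stall  regs: r0:Add3,r1:8,r2:Mul1,r3:18,r4:3,r5:10
  c9: stall  regs: r0:Add3,r1:8,r2:Mul1,r3:18,r4:3,r5:10
  c10: CDB Mul1=30; issue MUL r3<-Mul1  regs: r0:Add3,r1:8,r2:30,r3:Mul1,r4:3,r5:10
  c11: CDB Add3=-14; issue ADD r0<-Add1  regs: r0:Add1,r1:8,r2:30,r3:Mul1,r4:3,r5:10
  c12: CDB Mul2=15; issue ADD r1<-Add2  regs: r0:Add1,r1:Add2,r2:30,r3:Mul1,r4:3,r5:10
  c13: -  regs: r0:Add1,r1:Add2,r2:30,r3:Mul1,r4:3,r5:10
  c14: CDB Add1=-28  regs: r0:-28,r1:Add2,r2:30,r3:Mul1,r4:3,r5:10
  c15: CDB Mul1=90  regs: r0:-28,r1:Add2,r2:30,r3:90,r4:3,r5:10
  c16: -  regs: r0:-28,r1:Add2,r2:30,r3:90,r4:3,r5:10
  c17: CDB Add2=-18  regs: r0:-28,r1:-18,r2:30,r3:90,r4:3,r5:10

STATUS = VALUE -18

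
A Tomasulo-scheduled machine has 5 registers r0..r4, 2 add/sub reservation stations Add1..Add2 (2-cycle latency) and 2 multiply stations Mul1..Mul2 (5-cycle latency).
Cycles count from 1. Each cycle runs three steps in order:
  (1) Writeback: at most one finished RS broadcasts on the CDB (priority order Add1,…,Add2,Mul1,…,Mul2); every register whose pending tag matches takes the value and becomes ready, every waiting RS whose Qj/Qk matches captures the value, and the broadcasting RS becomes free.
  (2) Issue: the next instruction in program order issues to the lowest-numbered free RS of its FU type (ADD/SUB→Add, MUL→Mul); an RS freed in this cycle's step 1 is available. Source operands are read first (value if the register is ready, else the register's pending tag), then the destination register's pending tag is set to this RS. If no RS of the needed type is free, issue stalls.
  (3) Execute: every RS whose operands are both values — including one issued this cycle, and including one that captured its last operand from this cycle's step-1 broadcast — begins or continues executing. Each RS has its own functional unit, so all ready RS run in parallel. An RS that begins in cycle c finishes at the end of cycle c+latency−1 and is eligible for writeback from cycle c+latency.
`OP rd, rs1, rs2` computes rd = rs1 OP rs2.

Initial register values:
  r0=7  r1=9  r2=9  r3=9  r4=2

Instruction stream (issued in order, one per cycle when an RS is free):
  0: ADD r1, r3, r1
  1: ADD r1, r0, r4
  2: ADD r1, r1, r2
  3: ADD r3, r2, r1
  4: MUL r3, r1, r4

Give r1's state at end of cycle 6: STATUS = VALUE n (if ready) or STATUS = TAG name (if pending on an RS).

STATUS = VALUE 18

  c1: issue ADD r1<-Add1  regs: r0:7,r1:Add1,r2:9,r3:9,r4:2
  c2: issue ADD r1<-Add2  regs: r0:7,r1:Add2,r2:9,r3:9,r4:2
  c3: CDB Add1=18; issue ADD r1<-Add1  regs: r0:7,r1:Add1,r2:9,r3:9,r4:2
  c4: CDB Add2=9; issue ADD r3<-Add2  regs: r0:7,r1:Add1,r2:9,r3:Add2,r4:2
  c5: issue MUL r3<-Mul1  regs: r0:7,r1:Add1,r2:9,r3:Mul1,r4:2
  c6: CDB Add1=18  regs: r0:7,r1:18,r2:9,r3:Mul1,r4:2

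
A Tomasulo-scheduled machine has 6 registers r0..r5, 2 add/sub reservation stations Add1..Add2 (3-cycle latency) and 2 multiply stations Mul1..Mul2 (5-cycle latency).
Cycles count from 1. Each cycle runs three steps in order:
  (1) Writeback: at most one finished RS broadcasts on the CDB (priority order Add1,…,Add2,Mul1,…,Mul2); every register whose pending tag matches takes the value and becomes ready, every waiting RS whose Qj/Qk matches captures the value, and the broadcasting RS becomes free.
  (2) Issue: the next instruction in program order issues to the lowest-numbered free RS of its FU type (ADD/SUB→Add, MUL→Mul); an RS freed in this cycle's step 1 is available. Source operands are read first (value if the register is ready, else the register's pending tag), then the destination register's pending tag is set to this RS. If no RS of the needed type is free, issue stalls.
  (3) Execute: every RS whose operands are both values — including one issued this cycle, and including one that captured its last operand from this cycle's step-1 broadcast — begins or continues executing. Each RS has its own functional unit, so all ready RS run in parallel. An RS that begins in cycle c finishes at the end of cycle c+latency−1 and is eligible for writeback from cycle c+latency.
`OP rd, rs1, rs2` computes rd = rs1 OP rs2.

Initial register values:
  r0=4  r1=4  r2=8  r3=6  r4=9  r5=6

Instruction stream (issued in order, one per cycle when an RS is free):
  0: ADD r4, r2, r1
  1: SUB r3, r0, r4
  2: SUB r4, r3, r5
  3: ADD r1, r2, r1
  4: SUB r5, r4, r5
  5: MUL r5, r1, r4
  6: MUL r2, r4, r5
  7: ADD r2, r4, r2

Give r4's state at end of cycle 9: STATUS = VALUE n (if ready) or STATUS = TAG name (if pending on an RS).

STATUS = TAG Add1

c1: issue ADD r4<-Add1 | r0:4,r1:4,r2:8,r3:6,r4:Add1,r5:6
c2: issue SUB r3<-Add2 | r0:4,r1:4,r2:8,r3:Add2,r4:Add1,r5:6
c3: stall | r0:4,r1:4,r2:8,r3:Add2,r4:Add1,r5:6
c4: CDB Add1=12; issue SUB r4<-Add1 | r0:4,r1:4,r2:8,r3:Add2,r4:Add1,r5:6
c5: stall | r0:4,r1:4,r2:8,r3:Add2,r4:Add1,r5:6
c6: stall | r0:4,r1:4,r2:8,r3:Add2,r4:Add1,r5:6
c7: CDB Add2=-8; issue ADD r1<-Add2 | r0:4,r1:Add2,r2:8,r3:-8,r4:Add1,r5:6
c8: stall | r0:4,r1:Add2,r2:8,r3:-8,r4:Add1,r5:6
c9: stall | r0:4,r1:Add2,r2:8,r3:-8,r4:Add1,r5:6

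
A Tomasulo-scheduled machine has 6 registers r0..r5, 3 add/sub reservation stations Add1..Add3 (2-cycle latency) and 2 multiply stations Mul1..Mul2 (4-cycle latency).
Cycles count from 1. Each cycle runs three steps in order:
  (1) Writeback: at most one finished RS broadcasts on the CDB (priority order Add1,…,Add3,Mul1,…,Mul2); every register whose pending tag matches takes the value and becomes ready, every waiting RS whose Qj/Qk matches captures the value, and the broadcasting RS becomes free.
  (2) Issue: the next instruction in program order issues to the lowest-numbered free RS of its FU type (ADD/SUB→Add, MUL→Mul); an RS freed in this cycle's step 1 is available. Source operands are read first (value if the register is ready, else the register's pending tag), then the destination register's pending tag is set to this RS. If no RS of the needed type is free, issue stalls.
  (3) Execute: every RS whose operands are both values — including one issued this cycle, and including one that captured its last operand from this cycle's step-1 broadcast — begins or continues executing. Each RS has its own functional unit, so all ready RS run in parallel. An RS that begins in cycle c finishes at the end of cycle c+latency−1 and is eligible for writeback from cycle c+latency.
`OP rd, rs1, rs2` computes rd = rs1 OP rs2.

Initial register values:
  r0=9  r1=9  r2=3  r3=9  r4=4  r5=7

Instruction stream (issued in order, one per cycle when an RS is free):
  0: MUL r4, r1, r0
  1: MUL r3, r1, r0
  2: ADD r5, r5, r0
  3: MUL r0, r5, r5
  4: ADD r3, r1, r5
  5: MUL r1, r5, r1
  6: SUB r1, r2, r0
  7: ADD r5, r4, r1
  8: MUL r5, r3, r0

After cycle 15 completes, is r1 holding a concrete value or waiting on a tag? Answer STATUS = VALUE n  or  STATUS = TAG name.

STATUS = VALUE -253

  c1: issue MUL r4<-Mul1  regs: r0:9,r1:9,r2:3,r3:9,r4:Mul1,r5:7
  c2: issue MUL r3<-Mul2  regs: r0:9,r1:9,r2:3,r3:Mul2,r4:Mul1,r5:7
  c3: issue ADD r5<-Add1  regs: r0:9,r1:9,r2:3,r3:Mul2,r4:Mul1,r5:Add1
  c4: stall  regs: r0:9,r1:9,r2:3,r3:Mul2,r4:Mul1,r5:Add1
  c5: CDB Add1=16; stall  regs: r0:9,r1:9,r2:3,r3:Mul2,r4:Mul1,r5:16
  c6: CDB Mul1=81; issue MUL r0<-Mul1  regs: r0:Mul1,r1:9,r2:3,r3:Mul2,r4:81,r5:16
  c7: CDB Mul2=81; issue ADD r3<-Add1  regs: r0:Mul1,r1:9,r2:3,r3:Add1,r4:81,r5:16
  c8: issue MUL r1<-Mul2  regs: r0:Mul1,r1:Mul2,r2:3,r3:Add1,r4:81,r5:16
  c9: CDB Add1=25; issue SUB r1<-Add1  regs: r0:Mul1,r1:Add1,r2:3,r3:25,r4:81,r5:16
  c10: CDB Mul1=256; issue ADD r5<-Add2  regs: r0:256,r1:Add1,r2:3,r3:25,r4:81,r5:Add2
  c11: issue MUL r5<-Mul1  regs: r0:256,r1:Add1,r2:3,r3:25,r4:81,r5:Mul1
  c12: CDB Add1=-253  regs: r0:256,r1:-253,r2:3,r3:25,r4:81,r5:Mul1
  c13: CDB Mul2=144  regs: r0:256,r1:-253,r2:3,r3:25,r4:81,r5:Mul1
  c14: CDB Add2=-172  regs: r0:256,r1:-253,r2:3,r3:25,r4:81,r5:Mul1
  c15: CDB Mul1=6400  regs: r0:256,r1:-253,r2:3,r3:25,r4:81,r5:6400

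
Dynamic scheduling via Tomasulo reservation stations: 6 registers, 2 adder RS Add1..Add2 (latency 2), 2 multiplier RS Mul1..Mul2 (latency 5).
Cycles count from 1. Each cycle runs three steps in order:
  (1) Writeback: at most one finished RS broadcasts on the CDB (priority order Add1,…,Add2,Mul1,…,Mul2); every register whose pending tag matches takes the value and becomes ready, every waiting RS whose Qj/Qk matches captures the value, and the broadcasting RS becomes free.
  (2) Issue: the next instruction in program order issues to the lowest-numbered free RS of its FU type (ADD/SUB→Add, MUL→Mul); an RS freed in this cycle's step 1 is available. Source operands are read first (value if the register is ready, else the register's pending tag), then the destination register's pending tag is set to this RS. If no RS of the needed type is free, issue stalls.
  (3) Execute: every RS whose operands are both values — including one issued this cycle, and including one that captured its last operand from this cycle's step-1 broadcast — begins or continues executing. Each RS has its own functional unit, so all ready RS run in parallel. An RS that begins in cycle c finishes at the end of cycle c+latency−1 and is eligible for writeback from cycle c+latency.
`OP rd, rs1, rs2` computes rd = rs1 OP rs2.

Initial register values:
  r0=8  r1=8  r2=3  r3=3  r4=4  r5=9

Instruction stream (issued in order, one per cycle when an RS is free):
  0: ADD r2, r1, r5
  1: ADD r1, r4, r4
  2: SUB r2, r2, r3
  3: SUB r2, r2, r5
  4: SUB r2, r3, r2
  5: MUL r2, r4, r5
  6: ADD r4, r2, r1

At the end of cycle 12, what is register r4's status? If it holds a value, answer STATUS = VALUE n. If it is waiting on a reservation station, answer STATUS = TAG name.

c1: issue ADD r2<-Add1 | r0:8,r1:8,r2:Add1,r3:3,r4:4,r5:9
c2: issue ADD r1<-Add2 | r0:8,r1:Add2,r2:Add1,r3:3,r4:4,r5:9
c3: CDB Add1=17; issue SUB r2<-Add1 | r0:8,r1:Add2,r2:Add1,r3:3,r4:4,r5:9
c4: CDB Add2=8; issue SUB r2<-Add2 | r0:8,r1:8,r2:Add2,r3:3,r4:4,r5:9
c5: CDB Add1=14; issue SUB r2<-Add1 | r0:8,r1:8,r2:Add1,r3:3,r4:4,r5:9
c6: issue MUL r2<-Mul1 | r0:8,r1:8,r2:Mul1,r3:3,r4:4,r5:9
c7: CDB Add2=5; issue ADD r4<-Add2 | r0:8,r1:8,r2:Mul1,r3:3,r4:Add2,r5:9
c8: - | r0:8,r1:8,r2:Mul1,r3:3,r4:Add2,r5:9
c9: CDB Add1=-2 | r0:8,r1:8,r2:Mul1,r3:3,r4:Add2,r5:9
c10: - | r0:8,r1:8,r2:Mul1,r3:3,r4:Add2,r5:9
c11: CDB Mul1=36 | r0:8,r1:8,r2:36,r3:3,r4:Add2,r5:9
c12: - | r0:8,r1:8,r2:36,r3:3,r4:Add2,r5:9

STATUS = TAG Add2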